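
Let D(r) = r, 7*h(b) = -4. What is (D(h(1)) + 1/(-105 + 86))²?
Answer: 6889/17689 ≈ 0.38945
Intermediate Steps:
h(b) = -4/7 (h(b) = (⅐)*(-4) = -4/7)
(D(h(1)) + 1/(-105 + 86))² = (-4/7 + 1/(-105 + 86))² = (-4/7 + 1/(-19))² = (-4/7 - 1/19)² = (-83/133)² = 6889/17689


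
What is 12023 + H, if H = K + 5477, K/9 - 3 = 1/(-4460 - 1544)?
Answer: 105232099/6004 ≈ 17527.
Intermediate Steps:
K = 162099/6004 (K = 27 + 9/(-4460 - 1544) = 27 + 9/(-6004) = 27 + 9*(-1/6004) = 27 - 9/6004 = 162099/6004 ≈ 26.999)
H = 33046007/6004 (H = 162099/6004 + 5477 = 33046007/6004 ≈ 5504.0)
12023 + H = 12023 + 33046007/6004 = 105232099/6004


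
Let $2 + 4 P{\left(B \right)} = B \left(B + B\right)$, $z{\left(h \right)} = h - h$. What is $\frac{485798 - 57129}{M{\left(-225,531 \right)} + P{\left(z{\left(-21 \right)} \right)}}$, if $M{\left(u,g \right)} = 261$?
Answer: $\frac{857338}{521} \approx 1645.6$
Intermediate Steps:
$z{\left(h \right)} = 0$
$P{\left(B \right)} = - \frac{1}{2} + \frac{B^{2}}{2}$ ($P{\left(B \right)} = - \frac{1}{2} + \frac{B \left(B + B\right)}{4} = - \frac{1}{2} + \frac{B 2 B}{4} = - \frac{1}{2} + \frac{2 B^{2}}{4} = - \frac{1}{2} + \frac{B^{2}}{2}$)
$\frac{485798 - 57129}{M{\left(-225,531 \right)} + P{\left(z{\left(-21 \right)} \right)}} = \frac{485798 - 57129}{261 - \left(\frac{1}{2} - \frac{0^{2}}{2}\right)} = \frac{428669}{261 + \left(- \frac{1}{2} + \frac{1}{2} \cdot 0\right)} = \frac{428669}{261 + \left(- \frac{1}{2} + 0\right)} = \frac{428669}{261 - \frac{1}{2}} = \frac{428669}{\frac{521}{2}} = 428669 \cdot \frac{2}{521} = \frac{857338}{521}$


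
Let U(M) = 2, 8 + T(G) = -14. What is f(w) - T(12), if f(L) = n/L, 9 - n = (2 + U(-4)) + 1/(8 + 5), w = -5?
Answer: 1366/65 ≈ 21.015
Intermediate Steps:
T(G) = -22 (T(G) = -8 - 14 = -22)
n = 64/13 (n = 9 - ((2 + 2) + 1/(8 + 5)) = 9 - (4 + 1/13) = 9 - 1*53/13 = 9 - 53/13 = 64/13 ≈ 4.9231)
f(L) = 64/(13*L)
f(w) - T(12) = (64/13)/(-5) - 1*(-22) = (64/13)*(-⅕) + 22 = -64/65 + 22 = 1366/65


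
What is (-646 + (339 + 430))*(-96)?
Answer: -11808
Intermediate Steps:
(-646 + (339 + 430))*(-96) = (-646 + 769)*(-96) = 123*(-96) = -11808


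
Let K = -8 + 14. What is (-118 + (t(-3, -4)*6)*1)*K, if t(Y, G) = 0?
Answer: -708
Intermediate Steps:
K = 6
(-118 + (t(-3, -4)*6)*1)*K = (-118 + (0*6)*1)*6 = (-118 + 0*1)*6 = (-118 + 0)*6 = -118*6 = -708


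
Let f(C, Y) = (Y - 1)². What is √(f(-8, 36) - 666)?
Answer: √559 ≈ 23.643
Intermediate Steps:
f(C, Y) = (-1 + Y)²
√(f(-8, 36) - 666) = √((-1 + 36)² - 666) = √(35² - 666) = √(1225 - 666) = √559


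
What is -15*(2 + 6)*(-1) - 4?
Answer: 116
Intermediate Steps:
-15*(2 + 6)*(-1) - 4 = -120*(-1) - 4 = -15*(-8) - 4 = 120 - 4 = 116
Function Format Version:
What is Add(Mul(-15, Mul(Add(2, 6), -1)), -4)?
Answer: 116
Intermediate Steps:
Add(Mul(-15, Mul(Add(2, 6), -1)), -4) = Add(Mul(-15, Mul(8, -1)), -4) = Add(Mul(-15, -8), -4) = Add(120, -4) = 116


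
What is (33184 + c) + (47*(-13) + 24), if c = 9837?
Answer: 42434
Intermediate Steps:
(33184 + c) + (47*(-13) + 24) = (33184 + 9837) + (47*(-13) + 24) = 43021 + (-611 + 24) = 43021 - 587 = 42434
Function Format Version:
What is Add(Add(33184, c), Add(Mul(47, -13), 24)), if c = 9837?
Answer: 42434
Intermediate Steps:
Add(Add(33184, c), Add(Mul(47, -13), 24)) = Add(Add(33184, 9837), Add(Mul(47, -13), 24)) = Add(43021, Add(-611, 24)) = Add(43021, -587) = 42434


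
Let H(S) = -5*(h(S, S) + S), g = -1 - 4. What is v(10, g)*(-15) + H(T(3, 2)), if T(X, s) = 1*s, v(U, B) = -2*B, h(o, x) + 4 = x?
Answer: -150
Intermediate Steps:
g = -5
h(o, x) = -4 + x
T(X, s) = s
H(S) = 20 - 10*S (H(S) = -5*((-4 + S) + S) = -5*(-4 + 2*S) = 20 - 10*S)
v(10, g)*(-15) + H(T(3, 2)) = -2*(-5)*(-15) + (20 - 10*2) = 10*(-15) + (20 - 20) = -150 + 0 = -150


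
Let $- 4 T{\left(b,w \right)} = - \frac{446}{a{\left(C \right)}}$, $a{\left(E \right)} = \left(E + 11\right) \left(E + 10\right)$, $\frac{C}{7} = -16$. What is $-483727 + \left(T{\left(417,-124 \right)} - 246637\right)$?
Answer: $- \frac{15048419633}{20604} \approx -7.3036 \cdot 10^{5}$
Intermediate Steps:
$C = -112$ ($C = 7 \left(-16\right) = -112$)
$a{\left(E \right)} = \left(10 + E\right) \left(11 + E\right)$ ($a{\left(E \right)} = \left(11 + E\right) \left(10 + E\right) = \left(10 + E\right) \left(11 + E\right)$)
$T{\left(b,w \right)} = \frac{223}{20604}$ ($T{\left(b,w \right)} = - \frac{\left(-446\right) \frac{1}{110 + \left(-112\right)^{2} + 21 \left(-112\right)}}{4} = - \frac{\left(-446\right) \frac{1}{110 + 12544 - 2352}}{4} = - \frac{\left(-446\right) \frac{1}{10302}}{4} = \left(- \frac{1}{4}\right) \left(- \frac{223}{5151}\right) = \frac{223}{20604}$)
$-483727 + \left(T{\left(417,-124 \right)} - 246637\right) = -483727 + \left(\frac{223}{20604} - 246637\right) = -483727 - \frac{5081708525}{20604} = - \frac{15048419633}{20604}$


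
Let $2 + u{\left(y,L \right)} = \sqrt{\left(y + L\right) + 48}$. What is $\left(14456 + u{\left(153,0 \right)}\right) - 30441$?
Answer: $-15987 + \sqrt{201} \approx -15973.0$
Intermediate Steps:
$u{\left(y,L \right)} = -2 + \sqrt{48 + L + y}$ ($u{\left(y,L \right)} = -2 + \sqrt{\left(y + L\right) + 48} = -2 + \sqrt{\left(L + y\right) + 48} = -2 + \sqrt{48 + L + y}$)
$\left(14456 + u{\left(153,0 \right)}\right) - 30441 = \left(14456 - \left(2 - \sqrt{48 + 0 + 153}\right)\right) - 30441 = \left(14456 - \left(2 - \sqrt{201}\right)\right) - 30441 = \left(14454 + \sqrt{201}\right) - 30441 = -15987 + \sqrt{201}$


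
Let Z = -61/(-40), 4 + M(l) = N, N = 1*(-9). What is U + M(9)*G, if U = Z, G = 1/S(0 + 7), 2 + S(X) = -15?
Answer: 1557/680 ≈ 2.2897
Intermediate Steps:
S(X) = -17 (S(X) = -2 - 15 = -17)
G = -1/17 (G = 1/(-17) = -1/17 ≈ -0.058824)
N = -9
M(l) = -13 (M(l) = -4 - 9 = -13)
Z = 61/40 (Z = -61*(-1/40) = 61/40 ≈ 1.5250)
U = 61/40 ≈ 1.5250
U + M(9)*G = 61/40 - 13*(-1/17) = 61/40 + 13/17 = 1557/680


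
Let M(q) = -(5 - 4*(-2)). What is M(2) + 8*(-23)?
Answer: -197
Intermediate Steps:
M(q) = -13 (M(q) = -(5 + 8) = -1*13 = -13)
M(2) + 8*(-23) = -13 + 8*(-23) = -13 - 184 = -197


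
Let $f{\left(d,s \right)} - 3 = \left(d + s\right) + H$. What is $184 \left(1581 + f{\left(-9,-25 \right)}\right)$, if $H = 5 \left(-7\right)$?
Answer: $278760$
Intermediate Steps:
$H = -35$
$f{\left(d,s \right)} = -32 + d + s$ ($f{\left(d,s \right)} = 3 - \left(35 - d - s\right) = 3 + \left(-35 + d + s\right) = -32 + d + s$)
$184 \left(1581 + f{\left(-9,-25 \right)}\right) = 184 \left(1581 - 66\right) = 184 \cdot 1515 = 278760$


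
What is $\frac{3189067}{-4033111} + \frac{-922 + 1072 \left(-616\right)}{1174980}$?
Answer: $- \frac{86676775501}{64038172470} \approx -1.3535$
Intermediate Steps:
$\frac{3189067}{-4033111} + \frac{-922 + 1072 \left(-616\right)}{1174980} = 3189067 \left(- \frac{1}{4033111}\right) + \left(-922 - 660352\right) \frac{1}{1174980} = - \frac{86191}{109003} - \frac{330637}{587490} = - \frac{86676775501}{64038172470}$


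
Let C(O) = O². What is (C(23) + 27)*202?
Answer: 112312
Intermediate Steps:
(C(23) + 27)*202 = (23² + 27)*202 = (529 + 27)*202 = 556*202 = 112312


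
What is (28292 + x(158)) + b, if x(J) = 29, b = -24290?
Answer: 4031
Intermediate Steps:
(28292 + x(158)) + b = (28292 + 29) - 24290 = 28321 - 24290 = 4031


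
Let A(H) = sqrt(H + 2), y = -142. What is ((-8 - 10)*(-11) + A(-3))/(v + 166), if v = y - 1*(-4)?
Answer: 99/14 + I/28 ≈ 7.0714 + 0.035714*I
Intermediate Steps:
A(H) = sqrt(2 + H)
v = -138 (v = -142 - 1*(-4) = -142 + 4 = -138)
((-8 - 10)*(-11) + A(-3))/(v + 166) = ((-8 - 10)*(-11) + sqrt(2 - 3))/(-138 + 166) = (-18*(-11) + sqrt(-1))/28 = (198 + I)*(1/28) = 99/14 + I/28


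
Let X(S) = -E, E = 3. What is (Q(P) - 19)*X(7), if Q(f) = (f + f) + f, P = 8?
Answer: -15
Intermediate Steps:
Q(f) = 3*f (Q(f) = 2*f + f = 3*f)
X(S) = -3 (X(S) = -1*3 = -3)
(Q(P) - 19)*X(7) = (3*8 - 19)*(-3) = (24 - 19)*(-3) = 5*(-3) = -15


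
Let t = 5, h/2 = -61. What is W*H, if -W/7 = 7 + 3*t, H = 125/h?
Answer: 9625/61 ≈ 157.79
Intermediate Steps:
h = -122 (h = 2*(-61) = -122)
H = -125/122 (H = 125/(-122) = 125*(-1/122) = -125/122 ≈ -1.0246)
W = -154 (W = -7*(7 + 3*5) = -7*(7 + 15) = -7*22 = -154)
W*H = -154*(-125/122) = 9625/61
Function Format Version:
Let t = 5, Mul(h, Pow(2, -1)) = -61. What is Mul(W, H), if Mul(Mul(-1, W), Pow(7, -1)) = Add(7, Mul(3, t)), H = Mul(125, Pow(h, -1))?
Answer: Rational(9625, 61) ≈ 157.79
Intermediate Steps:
h = -122 (h = Mul(2, -61) = -122)
H = Rational(-125, 122) (H = Mul(125, Pow(-122, -1)) = Mul(125, Rational(-1, 122)) = Rational(-125, 122) ≈ -1.0246)
W = -154 (W = Mul(-7, Add(7, Mul(3, 5))) = Mul(-7, Add(7, 15)) = Mul(-7, 22) = -154)
Mul(W, H) = Mul(-154, Rational(-125, 122)) = Rational(9625, 61)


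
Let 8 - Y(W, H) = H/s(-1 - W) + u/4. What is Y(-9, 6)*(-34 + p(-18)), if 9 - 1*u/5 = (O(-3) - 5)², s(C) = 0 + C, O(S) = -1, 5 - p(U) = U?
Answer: -451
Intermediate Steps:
p(U) = 5 - U
s(C) = C
u = -135 (u = 45 - 5*(-1 - 5)² = 45 - 5*(-6)² = 45 - 5*36 = 45 - 180 = -135)
Y(W, H) = 167/4 - H/(-1 - W) (Y(W, H) = 8 - (H/(-1 - W) - 135/4) = 8 - (-135/4 + H/(-1 - W)) = 8 + (135/4 - H/(-1 - W)) = 167/4 - H/(-1 - W))
Y(-9, 6)*(-34 + p(-18)) = (167/4 + 6/(1 - 9))*(-34 + (5 - 1*(-18))) = (167/4 + 6/(-8))*(-34 + (5 + 18)) = (167/4 + 6*(-⅛))*(-34 + 23) = (167/4 - ¾)*(-11) = 41*(-11) = -451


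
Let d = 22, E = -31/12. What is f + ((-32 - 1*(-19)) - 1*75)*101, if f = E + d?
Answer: -106423/12 ≈ -8868.6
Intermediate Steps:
E = -31/12 (E = -31*1/12 = -31/12 ≈ -2.5833)
f = 233/12 (f = -31/12 + 22 = 233/12 ≈ 19.417)
f + ((-32 - 1*(-19)) - 1*75)*101 = 233/12 + ((-32 - 1*(-19)) - 1*75)*101 = 233/12 + ((-32 + 19) - 75)*101 = 233/12 + (-13 - 75)*101 = 233/12 - 88*101 = 233/12 - 8888 = -106423/12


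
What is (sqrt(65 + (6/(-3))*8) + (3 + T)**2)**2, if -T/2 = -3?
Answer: 7744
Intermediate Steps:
T = 6 (T = -2*(-3) = 6)
(sqrt(65 + (6/(-3))*8) + (3 + T)**2)**2 = (sqrt(65 + (6/(-3))*8) + (3 + 6)**2)**2 = (sqrt(65 + (6*(-1/3))*8) + 9**2)**2 = (sqrt(65 - 2*8) + 81)**2 = (sqrt(65 - 16) + 81)**2 = (sqrt(49) + 81)**2 = (7 + 81)**2 = 88**2 = 7744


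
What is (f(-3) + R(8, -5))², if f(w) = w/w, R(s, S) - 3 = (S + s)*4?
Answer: 256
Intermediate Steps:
R(s, S) = 3 + 4*S + 4*s (R(s, S) = 3 + (S + s)*4 = 3 + (4*S + 4*s) = 3 + 4*S + 4*s)
f(w) = 1
(f(-3) + R(8, -5))² = (1 + (3 + 4*(-5) + 4*8))² = (1 + (3 - 20 + 32))² = (1 + 15)² = 16² = 256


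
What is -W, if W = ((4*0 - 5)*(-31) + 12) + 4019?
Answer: -4186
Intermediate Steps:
W = 4186 (W = ((0 - 5)*(-31) + 12) + 4019 = (-5*(-31) + 12) + 4019 = (155 + 12) + 4019 = 167 + 4019 = 4186)
-W = -1*4186 = -4186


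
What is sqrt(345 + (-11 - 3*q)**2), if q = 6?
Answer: sqrt(1186) ≈ 34.438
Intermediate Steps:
sqrt(345 + (-11 - 3*q)**2) = sqrt(345 + (-11 - 3*6)**2) = sqrt(345 + (-11 - 18)**2) = sqrt(345 + (-29)**2) = sqrt(345 + 841) = sqrt(1186)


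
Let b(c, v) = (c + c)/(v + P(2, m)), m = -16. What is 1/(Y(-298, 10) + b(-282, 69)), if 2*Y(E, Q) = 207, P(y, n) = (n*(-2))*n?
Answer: 886/92829 ≈ 0.0095444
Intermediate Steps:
P(y, n) = -2*n**2 (P(y, n) = (-2*n)*n = -2*n**2)
Y(E, Q) = 207/2 (Y(E, Q) = (1/2)*207 = 207/2)
b(c, v) = 2*c/(-512 + v) (b(c, v) = (c + c)/(v - 2*(-16)**2) = (2*c)/(v - 2*256) = (2*c)/(v - 512) = (2*c)/(-512 + v) = 2*c/(-512 + v))
1/(Y(-298, 10) + b(-282, 69)) = 1/(207/2 + 2*(-282)/(-512 + 69)) = 1/(207/2 + 2*(-282)/(-443)) = 1/(207/2 + 2*(-282)*(-1/443)) = 1/(207/2 + 564/443) = 1/(92829/886) = 886/92829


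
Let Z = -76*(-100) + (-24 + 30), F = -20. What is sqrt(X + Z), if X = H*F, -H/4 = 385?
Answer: sqrt(38406) ≈ 195.97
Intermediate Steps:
H = -1540 (H = -4*385 = -1540)
X = 30800 (X = -1540*(-20) = 30800)
Z = 7606 (Z = 7600 + 6 = 7606)
sqrt(X + Z) = sqrt(30800 + 7606) = sqrt(38406)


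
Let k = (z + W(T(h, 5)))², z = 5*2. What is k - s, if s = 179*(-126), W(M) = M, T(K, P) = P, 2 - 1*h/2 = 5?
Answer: 22779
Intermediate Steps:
h = -6 (h = 4 - 2*5 = 4 - 10 = -6)
z = 10
s = -22554
k = 225 (k = (10 + 5)² = 15² = 225)
k - s = 225 - 1*(-22554) = 225 + 22554 = 22779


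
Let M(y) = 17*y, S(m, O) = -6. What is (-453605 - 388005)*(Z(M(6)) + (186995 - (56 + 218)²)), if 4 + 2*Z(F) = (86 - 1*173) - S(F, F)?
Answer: -94156381165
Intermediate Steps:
Z(F) = -85/2 (Z(F) = -2 + ((86 - 1*173) - 1*(-6))/2 = -2 + ((86 - 173) + 6)/2 = -2 + (-87 + 6)/2 = -2 + (½)*(-81) = -2 - 81/2 = -85/2)
(-453605 - 388005)*(Z(M(6)) + (186995 - (56 + 218)²)) = (-453605 - 388005)*(-85/2 + (186995 - (56 + 218)²)) = -841610*(-85/2 + (186995 - 1*274²)) = -841610*(-85/2 + (186995 - 1*75076)) = -841610*(-85/2 + (186995 - 75076)) = -841610*(-85/2 + 111919) = -841610*223753/2 = -94156381165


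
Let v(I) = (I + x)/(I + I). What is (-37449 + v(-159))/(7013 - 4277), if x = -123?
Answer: -992375/72504 ≈ -13.687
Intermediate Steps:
v(I) = (-123 + I)/(2*I) (v(I) = (I - 123)/(I + I) = (-123 + I)/((2*I)) = (-123 + I)*(1/(2*I)) = (-123 + I)/(2*I))
(-37449 + v(-159))/(7013 - 4277) = (-37449 + (½)*(-123 - 159)/(-159))/(7013 - 4277) = (-37449 + (½)*(-1/159)*(-282))/2736 = (-37449 + 47/53)*(1/2736) = -1984750/53*1/2736 = -992375/72504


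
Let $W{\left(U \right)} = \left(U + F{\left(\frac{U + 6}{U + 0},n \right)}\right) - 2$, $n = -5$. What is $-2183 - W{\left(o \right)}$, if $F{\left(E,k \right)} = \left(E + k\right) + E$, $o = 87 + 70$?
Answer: $- \frac{366607}{157} \approx -2335.1$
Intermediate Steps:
$o = 157$
$F{\left(E,k \right)} = k + 2 E$
$W{\left(U \right)} = -7 + U + \frac{2 \left(6 + U\right)}{U}$ ($W{\left(U \right)} = \left(U - \left(5 - 2 \frac{U + 6}{U + 0}\right)\right) - 2 = \left(U - \left(5 - 2 \frac{6 + U}{U}\right)\right) - 2 = \left(U - \left(5 - \frac{2 \left(6 + U\right)}{U}\right)\right) - 2 = \left(-5 + U + \frac{2 \left(6 + U\right)}{U}\right) - 2 = -7 + U + \frac{2 \left(6 + U\right)}{U}$)
$-2183 - W{\left(o \right)} = -2183 - \left(-5 + 157 + \frac{12}{157}\right) = -2183 - \frac{23876}{157} = - \frac{366607}{157}$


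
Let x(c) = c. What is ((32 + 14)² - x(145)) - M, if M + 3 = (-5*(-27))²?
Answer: -16251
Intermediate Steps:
M = 18222 (M = -3 + (-5*(-27))² = -3 + 135² = -3 + 18225 = 18222)
((32 + 14)² - x(145)) - M = ((32 + 14)² - 1*145) - 1*18222 = (46² - 145) - 18222 = (2116 - 145) - 18222 = 1971 - 18222 = -16251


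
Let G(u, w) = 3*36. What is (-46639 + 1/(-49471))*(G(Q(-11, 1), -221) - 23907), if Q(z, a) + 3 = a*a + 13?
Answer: 54910908408030/49471 ≈ 1.1100e+9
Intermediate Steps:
Q(z, a) = 10 + a² (Q(z, a) = -3 + (a*a + 13) = -3 + (a² + 13) = -3 + (13 + a²) = 10 + a²)
G(u, w) = 108
(-46639 + 1/(-49471))*(G(Q(-11, 1), -221) - 23907) = (-46639 + 1/(-49471))*(108 - 23907) = (-46639 - 1/49471)*(-23799) = -2307277970/49471*(-23799) = 54910908408030/49471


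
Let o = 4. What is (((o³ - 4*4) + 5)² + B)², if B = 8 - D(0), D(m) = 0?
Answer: 7935489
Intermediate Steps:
B = 8 (B = 8 - 1*0 = 8 + 0 = 8)
(((o³ - 4*4) + 5)² + B)² = (((4³ - 4*4) + 5)² + 8)² = (((64 - 16) + 5)² + 8)² = ((48 + 5)² + 8)² = (53² + 8)² = (2809 + 8)² = 2817² = 7935489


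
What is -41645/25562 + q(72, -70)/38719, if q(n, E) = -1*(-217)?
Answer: -51835671/31926938 ≈ -1.6236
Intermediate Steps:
q(n, E) = 217
-41645/25562 + q(72, -70)/38719 = -41645/25562 + 217/38719 = -41645*1/25562 + 217*(1/38719) = -41645/25562 + 7/1249 = -51835671/31926938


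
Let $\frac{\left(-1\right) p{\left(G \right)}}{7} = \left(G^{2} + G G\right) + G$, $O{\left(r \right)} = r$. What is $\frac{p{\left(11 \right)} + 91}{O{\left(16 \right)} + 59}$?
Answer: $- \frac{112}{5} \approx -22.4$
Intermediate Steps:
$p{\left(G \right)} = - 14 G^{2} - 7 G$ ($p{\left(G \right)} = - 7 \left(\left(G^{2} + G G\right) + G\right) = - 7 \left(\left(G^{2} + G^{2}\right) + G\right) = - 7 \left(2 G^{2} + G\right) = - 7 \left(G + 2 G^{2}\right) = - 14 G^{2} - 7 G$)
$\frac{p{\left(11 \right)} + 91}{O{\left(16 \right)} + 59} = \frac{\left(-7\right) 11 \left(1 + 2 \cdot 11\right) + 91}{16 + 59} = \frac{\left(-7\right) 11 \left(1 + 22\right) + 91}{75} = \left(\left(-7\right) 11 \cdot 23 + 91\right) \frac{1}{75} = \left(-1771 + 91\right) \frac{1}{75} = \left(-1680\right) \frac{1}{75} = - \frac{112}{5}$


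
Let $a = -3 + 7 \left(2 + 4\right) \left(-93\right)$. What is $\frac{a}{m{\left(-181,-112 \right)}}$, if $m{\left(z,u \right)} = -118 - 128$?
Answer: $\frac{1303}{82} \approx 15.89$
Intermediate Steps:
$m{\left(z,u \right)} = -246$ ($m{\left(z,u \right)} = -118 - 128 = -246$)
$a = -3909$ ($a = -3 + 7 \cdot 6 \left(-93\right) = -3 + 42 \left(-93\right) = -3 - 3906 = -3909$)
$\frac{a}{m{\left(-181,-112 \right)}} = - \frac{3909}{-246} = \left(-3909\right) \left(- \frac{1}{246}\right) = \frac{1303}{82}$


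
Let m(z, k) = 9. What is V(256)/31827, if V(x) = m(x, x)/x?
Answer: 3/2715904 ≈ 1.1046e-6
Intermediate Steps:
V(x) = 9/x
V(256)/31827 = (9/256)/31827 = (9*(1/256))*(1/31827) = (9/256)*(1/31827) = 3/2715904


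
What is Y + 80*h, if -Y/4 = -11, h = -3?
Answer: -196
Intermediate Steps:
Y = 44 (Y = -4*(-11) = 44)
Y + 80*h = 44 + 80*(-3) = 44 - 240 = -196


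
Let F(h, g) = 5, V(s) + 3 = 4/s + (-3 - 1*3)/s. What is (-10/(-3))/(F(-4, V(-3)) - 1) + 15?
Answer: 95/6 ≈ 15.833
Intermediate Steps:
V(s) = -3 - 2/s (V(s) = -3 + (4/s + (-3 - 1*3)/s) = -3 + (4/s + (-3 - 3)/s) = -3 + (4/s - 6/s) = -3 - 2/s)
(-10/(-3))/(F(-4, V(-3)) - 1) + 15 = (-10/(-3))/(5 - 1) + 15 = (-10*(-1/3))/4 + 15 = (1/4)*(10/3) + 15 = 5/6 + 15 = 95/6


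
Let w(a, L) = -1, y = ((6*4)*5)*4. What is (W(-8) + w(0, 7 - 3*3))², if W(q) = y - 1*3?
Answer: 226576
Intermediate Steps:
y = 480 (y = (24*5)*4 = 120*4 = 480)
W(q) = 477 (W(q) = 480 - 1*3 = 480 - 3 = 477)
(W(-8) + w(0, 7 - 3*3))² = (477 - 1)² = 476² = 226576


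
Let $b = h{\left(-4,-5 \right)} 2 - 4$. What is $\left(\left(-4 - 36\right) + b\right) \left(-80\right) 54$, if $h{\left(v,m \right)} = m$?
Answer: $233280$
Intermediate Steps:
$b = -14$ ($b = \left(-5\right) 2 - 4 = -10 - 4 = -14$)
$\left(\left(-4 - 36\right) + b\right) \left(-80\right) 54 = \left(\left(-4 - 36\right) - 14\right) \left(-80\right) 54 = \left(-40 - 14\right) \left(-80\right) 54 = \left(-54\right) \left(-80\right) 54 = 4320 \cdot 54 = 233280$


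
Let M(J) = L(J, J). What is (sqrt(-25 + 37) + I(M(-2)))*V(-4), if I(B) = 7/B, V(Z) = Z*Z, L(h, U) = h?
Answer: -56 + 32*sqrt(3) ≈ -0.57437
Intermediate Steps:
V(Z) = Z**2
M(J) = J
(sqrt(-25 + 37) + I(M(-2)))*V(-4) = (sqrt(-25 + 37) + 7/(-2))*(-4)**2 = (sqrt(12) + 7*(-1/2))*16 = (2*sqrt(3) - 7/2)*16 = (-7/2 + 2*sqrt(3))*16 = -56 + 32*sqrt(3)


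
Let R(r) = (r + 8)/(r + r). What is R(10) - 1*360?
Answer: -3591/10 ≈ -359.10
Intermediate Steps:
R(r) = (8 + r)/(2*r) (R(r) = (8 + r)/((2*r)) = (8 + r)*(1/(2*r)) = (8 + r)/(2*r))
R(10) - 1*360 = (1/2)*(8 + 10)/10 - 1*360 = (1/2)*(1/10)*18 - 360 = 9/10 - 360 = -3591/10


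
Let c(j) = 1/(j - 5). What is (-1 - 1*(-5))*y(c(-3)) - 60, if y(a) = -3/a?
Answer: 36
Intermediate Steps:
c(j) = 1/(-5 + j)
(-1 - 1*(-5))*y(c(-3)) - 60 = (-1 - 1*(-5))*(-3/(1/(-5 - 3))) - 60 = (-1 + 5)*(-3/(1/(-8))) - 60 = 4*(-3/(-⅛)) - 60 = 4*(-3*(-8)) - 60 = 4*24 - 60 = 96 - 60 = 36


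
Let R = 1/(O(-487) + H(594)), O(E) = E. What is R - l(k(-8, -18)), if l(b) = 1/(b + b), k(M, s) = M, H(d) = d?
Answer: 123/1712 ≈ 0.071846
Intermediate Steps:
l(b) = 1/(2*b)
R = 1/107 (R = 1/(-487 + 594) = 1/107 ≈ 0.0093458)
R - l(k(-8, -18)) = 1/107 - 1/(2*(-8)) = 1/107 - (-1)/(2*8) = 1/107 - 1*(-1/16) = 1/107 + 1/16 = 123/1712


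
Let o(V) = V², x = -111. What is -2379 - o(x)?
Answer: -14700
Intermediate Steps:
-2379 - o(x) = -2379 - 1*(-111)² = -2379 - 1*12321 = -2379 - 12321 = -14700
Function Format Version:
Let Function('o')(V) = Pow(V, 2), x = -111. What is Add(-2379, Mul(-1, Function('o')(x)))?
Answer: -14700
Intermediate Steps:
Add(-2379, Mul(-1, Function('o')(x))) = Add(-2379, Mul(-1, Pow(-111, 2))) = Add(-2379, Mul(-1, 12321)) = Add(-2379, -12321) = -14700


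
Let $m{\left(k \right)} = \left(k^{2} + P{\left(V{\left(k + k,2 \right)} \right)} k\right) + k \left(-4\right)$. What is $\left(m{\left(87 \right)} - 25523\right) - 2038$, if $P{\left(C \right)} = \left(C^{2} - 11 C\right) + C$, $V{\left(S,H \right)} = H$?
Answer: $-21732$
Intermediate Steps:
$P{\left(C \right)} = C^{2} - 10 C$
$m{\left(k \right)} = k^{2} - 20 k$ ($m{\left(k \right)} = \left(k^{2} + 2 \left(-10 + 2\right) k\right) + k \left(-4\right) = \left(k^{2} + 2 \left(-8\right) k\right) - 4 k = \left(k^{2} - 16 k\right) - 4 k = k^{2} - 20 k$)
$\left(m{\left(87 \right)} - 25523\right) - 2038 = \left(87 \left(-20 + 87\right) - 25523\right) - 2038 = \left(87 \cdot 67 - 25523\right) - 2038 = \left(5829 - 25523\right) - 2038 = -19694 - 2038 = -21732$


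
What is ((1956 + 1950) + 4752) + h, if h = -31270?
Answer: -22612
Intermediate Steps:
((1956 + 1950) + 4752) + h = ((1956 + 1950) + 4752) - 31270 = (3906 + 4752) - 31270 = 8658 - 31270 = -22612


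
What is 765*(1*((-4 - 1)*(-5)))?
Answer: 19125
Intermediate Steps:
765*(1*((-4 - 1)*(-5))) = 765*(1*(-5*(-5))) = 765*(1*25) = 765*25 = 19125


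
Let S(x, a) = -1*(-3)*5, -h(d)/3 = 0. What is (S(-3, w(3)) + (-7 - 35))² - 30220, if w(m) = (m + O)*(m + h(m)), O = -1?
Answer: -29491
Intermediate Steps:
h(d) = 0 (h(d) = -3*0 = 0)
w(m) = m*(-1 + m) (w(m) = (m - 1)*(m + 0) = (-1 + m)*m = m*(-1 + m))
S(x, a) = 15 (S(x, a) = 3*5 = 15)
(S(-3, w(3)) + (-7 - 35))² - 30220 = (15 + (-7 - 35))² - 30220 = (15 - 42)² - 30220 = (-27)² - 30220 = 729 - 30220 = -29491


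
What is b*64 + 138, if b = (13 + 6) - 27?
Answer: -374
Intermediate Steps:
b = -8 (b = 19 - 27 = -8)
b*64 + 138 = -8*64 + 138 = -512 + 138 = -374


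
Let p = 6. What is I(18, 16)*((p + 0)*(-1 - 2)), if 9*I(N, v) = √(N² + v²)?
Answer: -4*√145 ≈ -48.166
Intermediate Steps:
I(N, v) = √(N² + v²)/9
I(18, 16)*((p + 0)*(-1 - 2)) = (√(18² + 16²)/9)*((6 + 0)*(-1 - 2)) = (√(324 + 256)/9)*(6*(-3)) = (√580/9)*(-18) = ((2*√145)/9)*(-18) = (2*√145/9)*(-18) = -4*√145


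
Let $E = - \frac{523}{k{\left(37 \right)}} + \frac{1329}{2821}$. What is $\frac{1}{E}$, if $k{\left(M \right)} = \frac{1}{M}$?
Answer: $- \frac{2821}{54587842} \approx -5.1678 \cdot 10^{-5}$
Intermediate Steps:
$E = - \frac{54587842}{2821}$ ($E = - \frac{523}{\frac{1}{37}} + \frac{1329}{2821} = - 523 \frac{1}{\frac{1}{37}} + 1329 \cdot \frac{1}{2821} = \left(-523\right) 37 + \frac{1329}{2821} = -19351 + \frac{1329}{2821} = - \frac{54587842}{2821} \approx -19351.0$)
$\frac{1}{E} = \frac{1}{- \frac{54587842}{2821}} = - \frac{2821}{54587842}$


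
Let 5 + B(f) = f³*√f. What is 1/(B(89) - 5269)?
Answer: 5274/44231307080453 + 704969*√89/44231307080453 ≈ 1.5048e-7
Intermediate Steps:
B(f) = -5 + f^(7/2) (B(f) = -5 + f³*√f = -5 + f^(7/2))
1/(B(89) - 5269) = 1/((-5 + 89^(7/2)) - 5269) = 1/((-5 + 704969*√89) - 5269) = 1/(-5274 + 704969*√89)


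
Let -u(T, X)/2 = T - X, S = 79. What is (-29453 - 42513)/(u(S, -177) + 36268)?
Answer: -35983/17878 ≈ -2.0127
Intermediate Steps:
u(T, X) = -2*T + 2*X (u(T, X) = -2*(T - X) = -2*T + 2*X)
(-29453 - 42513)/(u(S, -177) + 36268) = (-29453 - 42513)/((-2*79 + 2*(-177)) + 36268) = -71966/((-158 - 354) + 36268) = -71966/(-512 + 36268) = -71966/35756 = -71966*1/35756 = -35983/17878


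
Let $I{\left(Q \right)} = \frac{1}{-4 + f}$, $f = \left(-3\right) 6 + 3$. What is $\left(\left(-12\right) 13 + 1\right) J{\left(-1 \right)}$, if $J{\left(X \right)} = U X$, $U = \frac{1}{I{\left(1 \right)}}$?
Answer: $-2945$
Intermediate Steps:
$f = -15$ ($f = -18 + 3 = -15$)
$I{\left(Q \right)} = - \frac{1}{19}$ ($I{\left(Q \right)} = \frac{1}{-4 - 15} = \frac{1}{-19} = - \frac{1}{19}$)
$U = -19$ ($U = \frac{1}{- \frac{1}{19}} = -19$)
$J{\left(X \right)} = - 19 X$
$\left(\left(-12\right) 13 + 1\right) J{\left(-1 \right)} = \left(\left(-12\right) 13 + 1\right) \left(\left(-19\right) \left(-1\right)\right) = \left(-156 + 1\right) 19 = \left(-155\right) 19 = -2945$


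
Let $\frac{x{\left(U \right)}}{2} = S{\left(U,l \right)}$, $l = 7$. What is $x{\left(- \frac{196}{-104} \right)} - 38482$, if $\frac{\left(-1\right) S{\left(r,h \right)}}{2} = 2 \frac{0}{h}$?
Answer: $-38482$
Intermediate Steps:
$S{\left(r,h \right)} = 0$ ($S{\left(r,h \right)} = - 2 \cdot 2 \frac{0}{h} = - 2 \cdot 2 \cdot 0 = \left(-2\right) 0 = 0$)
$x{\left(U \right)} = 0$ ($x{\left(U \right)} = 2 \cdot 0 = 0$)
$x{\left(- \frac{196}{-104} \right)} - 38482 = 0 - 38482 = -38482$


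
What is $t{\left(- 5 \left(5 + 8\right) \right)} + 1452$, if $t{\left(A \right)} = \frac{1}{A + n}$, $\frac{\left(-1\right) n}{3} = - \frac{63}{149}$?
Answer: $\frac{13788043}{9496} \approx 1452.0$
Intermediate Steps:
$n = \frac{189}{149}$ ($n = - 3 \left(- \frac{63}{149}\right) = - 3 \left(\left(-63\right) \frac{1}{149}\right) = \left(-3\right) \left(- \frac{63}{149}\right) = \frac{189}{149} \approx 1.2685$)
$t{\left(A \right)} = \frac{1}{\frac{189}{149} + A}$ ($t{\left(A \right)} = \frac{1}{A + \frac{189}{149}} = \frac{1}{\frac{189}{149} + A}$)
$t{\left(- 5 \left(5 + 8\right) \right)} + 1452 = \frac{149}{189 + 149 \left(- 5 \left(5 + 8\right)\right)} + 1452 = \frac{149}{189 + 149 \left(\left(-5\right) 13\right)} + 1452 = \frac{149}{189 + 149 \left(-65\right)} + 1452 = \frac{149}{189 - 9685} + 1452 = \frac{149}{-9496} + 1452 = 149 \left(- \frac{1}{9496}\right) + 1452 = - \frac{149}{9496} + 1452 = \frac{13788043}{9496}$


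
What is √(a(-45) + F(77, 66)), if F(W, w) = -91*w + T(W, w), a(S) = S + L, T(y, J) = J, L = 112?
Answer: I*√5873 ≈ 76.635*I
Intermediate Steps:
a(S) = 112 + S (a(S) = S + 112 = 112 + S)
F(W, w) = -90*w (F(W, w) = -91*w + w = -90*w)
√(a(-45) + F(77, 66)) = √((112 - 45) - 90*66) = √(67 - 5940) = √(-5873) = I*√5873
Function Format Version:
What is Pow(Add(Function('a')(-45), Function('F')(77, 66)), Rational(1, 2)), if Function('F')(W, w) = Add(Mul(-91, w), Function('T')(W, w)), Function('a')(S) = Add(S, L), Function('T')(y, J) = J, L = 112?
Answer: Mul(I, Pow(5873, Rational(1, 2))) ≈ Mul(76.635, I)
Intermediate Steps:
Function('a')(S) = Add(112, S) (Function('a')(S) = Add(S, 112) = Add(112, S))
Function('F')(W, w) = Mul(-90, w) (Function('F')(W, w) = Add(Mul(-91, w), w) = Mul(-90, w))
Pow(Add(Function('a')(-45), Function('F')(77, 66)), Rational(1, 2)) = Pow(Add(Add(112, -45), Mul(-90, 66)), Rational(1, 2)) = Pow(Add(67, -5940), Rational(1, 2)) = Pow(-5873, Rational(1, 2)) = Mul(I, Pow(5873, Rational(1, 2)))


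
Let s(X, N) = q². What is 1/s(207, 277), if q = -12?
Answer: 1/144 ≈ 0.0069444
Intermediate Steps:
s(X, N) = 144 (s(X, N) = (-12)² = 144)
1/s(207, 277) = 1/144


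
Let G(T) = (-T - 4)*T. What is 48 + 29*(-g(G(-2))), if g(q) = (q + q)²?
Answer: -1808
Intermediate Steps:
G(T) = T*(-4 - T) (G(T) = (-4 - T)*T = T*(-4 - T))
g(q) = 4*q² (g(q) = (2*q)² = 4*q²)
48 + 29*(-g(G(-2))) = 48 + 29*(-4*(-1*(-2)*(4 - 2))²) = 48 + 29*(-4*(-1*(-2)*2)²) = 48 + 29*(-4*4²) = 48 + 29*(-4*16) = 48 + 29*(-1*64) = 48 + 29*(-64) = 48 - 1856 = -1808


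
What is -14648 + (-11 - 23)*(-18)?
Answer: -14036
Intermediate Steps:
-14648 + (-11 - 23)*(-18) = -14648 - 34*(-18) = -14648 + 612 = -14036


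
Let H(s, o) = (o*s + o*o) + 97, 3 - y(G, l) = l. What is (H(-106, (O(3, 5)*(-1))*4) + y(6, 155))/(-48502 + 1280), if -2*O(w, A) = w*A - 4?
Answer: 1903/47222 ≈ 0.040299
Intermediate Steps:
O(w, A) = 2 - A*w/2 (O(w, A) = -(w*A - 4)/2 = -(A*w - 4)/2 = -(-4 + A*w)/2 = 2 - A*w/2)
y(G, l) = 3 - l
H(s, o) = 97 + o**2 + o*s (H(s, o) = (o*s + o**2) + 97 = (o**2 + o*s) + 97 = 97 + o**2 + o*s)
(H(-106, (O(3, 5)*(-1))*4) + y(6, 155))/(-48502 + 1280) = ((97 + (((2 - 1/2*5*3)*(-1))*4)**2 + (((2 - 1/2*5*3)*(-1))*4)*(-106)) + (3 - 1*155))/(-48502 + 1280) = ((97 + (((2 - 15/2)*(-1))*4)**2 + (((2 - 15/2)*(-1))*4)*(-106)) + (3 - 155))/(-47222) = ((97 + (-11/2*(-1)*4)**2 + (-11/2*(-1)*4)*(-106)) - 152)*(-1/47222) = ((97 + ((11/2)*4)**2 + ((11/2)*4)*(-106)) - 152)*(-1/47222) = ((97 + 22**2 + 22*(-106)) - 152)*(-1/47222) = ((97 + 484 - 2332) - 152)*(-1/47222) = (-1751 - 152)*(-1/47222) = -1903*(-1/47222) = 1903/47222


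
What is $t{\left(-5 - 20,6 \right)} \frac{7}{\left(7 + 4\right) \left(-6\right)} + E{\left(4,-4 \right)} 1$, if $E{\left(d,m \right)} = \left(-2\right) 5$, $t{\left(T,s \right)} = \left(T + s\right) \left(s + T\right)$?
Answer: $- \frac{3187}{66} \approx -48.288$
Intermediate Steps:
$t{\left(T,s \right)} = \left(T + s\right)^{2}$ ($t{\left(T,s \right)} = \left(T + s\right) \left(T + s\right) = \left(T + s\right)^{2}$)
$E{\left(d,m \right)} = -10$
$t{\left(-5 - 20,6 \right)} \frac{7}{\left(7 + 4\right) \left(-6\right)} + E{\left(4,-4 \right)} 1 = \left(\left(-5 - 20\right) + 6\right)^{2} \frac{7}{\left(7 + 4\right) \left(-6\right)} - 10 = \left(\left(-5 - 20\right) + 6\right)^{2} \frac{7}{11 \left(-6\right)} - 10 = \left(-25 + 6\right)^{2} \frac{7}{-66} - 10 = \left(-19\right)^{2} \cdot 7 \left(- \frac{1}{66}\right) - 10 = 361 \left(- \frac{7}{66}\right) - 10 = - \frac{2527}{66} - 10 = - \frac{3187}{66}$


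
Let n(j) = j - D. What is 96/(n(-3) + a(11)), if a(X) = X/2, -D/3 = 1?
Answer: 192/11 ≈ 17.455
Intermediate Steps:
D = -3 (D = -3*1 = -3)
a(X) = X/2 (a(X) = X*(½) = X/2)
n(j) = 3 + j (n(j) = j - 1*(-3) = j + 3 = 3 + j)
96/(n(-3) + a(11)) = 96/((3 - 3) + (½)*11) = 96/(0 + 11/2) = 96/(11/2) = 96*(2/11) = 192/11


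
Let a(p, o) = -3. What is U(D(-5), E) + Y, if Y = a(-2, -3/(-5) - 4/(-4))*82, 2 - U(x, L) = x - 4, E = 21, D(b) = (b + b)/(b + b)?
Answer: -241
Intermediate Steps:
D(b) = 1 (D(b) = (2*b)/((2*b)) = (2*b)*(1/(2*b)) = 1)
U(x, L) = 6 - x (U(x, L) = 2 - (x - 4) = 2 - (-4 + x) = 2 + (4 - x) = 6 - x)
Y = -246 (Y = -3*82 = -246)
U(D(-5), E) + Y = (6 - 1*1) - 246 = (6 - 1) - 246 = 5 - 246 = -241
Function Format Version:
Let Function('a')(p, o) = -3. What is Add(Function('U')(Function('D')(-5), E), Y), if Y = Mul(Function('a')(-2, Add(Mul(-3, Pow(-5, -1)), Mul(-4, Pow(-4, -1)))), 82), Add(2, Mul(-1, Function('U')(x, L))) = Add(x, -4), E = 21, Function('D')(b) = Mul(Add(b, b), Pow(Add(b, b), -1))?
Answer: -241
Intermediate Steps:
Function('D')(b) = 1 (Function('D')(b) = Mul(Mul(2, b), Pow(Mul(2, b), -1)) = Mul(Mul(2, b), Mul(Rational(1, 2), Pow(b, -1))) = 1)
Function('U')(x, L) = Add(6, Mul(-1, x)) (Function('U')(x, L) = Add(2, Mul(-1, Add(x, -4))) = Add(2, Mul(-1, Add(-4, x))) = Add(2, Add(4, Mul(-1, x))) = Add(6, Mul(-1, x)))
Y = -246 (Y = Mul(-3, 82) = -246)
Add(Function('U')(Function('D')(-5), E), Y) = Add(Add(6, Mul(-1, 1)), -246) = Add(Add(6, -1), -246) = Add(5, -246) = -241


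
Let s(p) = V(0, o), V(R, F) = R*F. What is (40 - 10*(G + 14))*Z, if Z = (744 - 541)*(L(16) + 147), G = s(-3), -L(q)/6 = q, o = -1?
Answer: -1035300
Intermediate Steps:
L(q) = -6*q
V(R, F) = F*R
s(p) = 0 (s(p) = -1*0 = 0)
G = 0
Z = 10353 (Z = (744 - 541)*(-6*16 + 147) = 203*(-96 + 147) = 203*51 = 10353)
(40 - 10*(G + 14))*Z = (40 - 10*(0 + 14))*10353 = (40 - 10*14)*10353 = (40 - 140)*10353 = -100*10353 = -1035300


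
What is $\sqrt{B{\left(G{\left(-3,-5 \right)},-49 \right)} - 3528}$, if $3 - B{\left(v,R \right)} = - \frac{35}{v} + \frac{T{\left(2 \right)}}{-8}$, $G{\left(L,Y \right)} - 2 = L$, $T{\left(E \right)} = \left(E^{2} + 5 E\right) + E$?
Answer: $i \sqrt{3558} \approx 59.649 i$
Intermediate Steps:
$T{\left(E \right)} = E^{2} + 6 E$
$G{\left(L,Y \right)} = 2 + L$
$B{\left(v,R \right)} = 5 + \frac{35}{v}$ ($B{\left(v,R \right)} = 3 - \left(- \frac{35}{v} + \frac{2 \left(6 + 2\right)}{-8}\right) = 3 - \left(- \frac{35}{v} + 2 \cdot 8 \left(- \frac{1}{8}\right)\right) = 3 - \left(- \frac{35}{v} + 16 \left(- \frac{1}{8}\right)\right) = 3 - \left(- \frac{35}{v} - 2\right) = 3 - \left(-2 - \frac{35}{v}\right) = 3 + \left(2 + \frac{35}{v}\right) = 5 + \frac{35}{v}$)
$\sqrt{B{\left(G{\left(-3,-5 \right)},-49 \right)} - 3528} = \sqrt{\left(5 + \frac{35}{2 - 3}\right) - 3528} = \sqrt{\left(5 + \frac{35}{-1}\right) - 3528} = \sqrt{\left(5 + 35 \left(-1\right)\right) - 3528} = \sqrt{\left(5 - 35\right) - 3528} = \sqrt{-30 - 3528} = \sqrt{-3558} = i \sqrt{3558}$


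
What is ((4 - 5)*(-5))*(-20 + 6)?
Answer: -70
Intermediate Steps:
((4 - 5)*(-5))*(-20 + 6) = -1*(-5)*(-14) = 5*(-14) = -70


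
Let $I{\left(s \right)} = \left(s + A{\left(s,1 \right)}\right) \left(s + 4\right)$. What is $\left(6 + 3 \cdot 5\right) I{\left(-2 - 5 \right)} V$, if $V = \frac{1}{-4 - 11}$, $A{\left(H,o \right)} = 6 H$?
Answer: $- \frac{1029}{5} \approx -205.8$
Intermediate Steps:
$I{\left(s \right)} = 7 s \left(4 + s\right)$ ($I{\left(s \right)} = \left(s + 6 s\right) \left(s + 4\right) = 7 s \left(4 + s\right)$)
$V = - \frac{1}{15}$ ($V = \frac{1}{-4 - 11} = \frac{1}{-15} = - \frac{1}{15} \approx -0.066667$)
$\left(6 + 3 \cdot 5\right) I{\left(-2 - 5 \right)} V = \left(6 + 3 \cdot 5\right) 7 \left(-2 - 5\right) \left(4 - 7\right) \left(- \frac{1}{15}\right) = \left(6 + 15\right) 7 \left(-2 - 5\right) \left(4 - 7\right) \left(- \frac{1}{15}\right) = 21 \cdot 7 \left(-7\right) \left(4 - 7\right) \left(- \frac{1}{15}\right) = 21 \cdot 7 \left(-7\right) \left(-3\right) \left(- \frac{1}{15}\right) = 21 \cdot 147 \left(- \frac{1}{15}\right) = 3087 \left(- \frac{1}{15}\right) = - \frac{1029}{5}$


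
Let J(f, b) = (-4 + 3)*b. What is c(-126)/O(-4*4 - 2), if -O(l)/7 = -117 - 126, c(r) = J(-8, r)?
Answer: 2/27 ≈ 0.074074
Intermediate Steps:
J(f, b) = -b
c(r) = -r
O(l) = 1701 (O(l) = -7*(-117 - 126) = -7*(-243) = 1701)
c(-126)/O(-4*4 - 2) = -1*(-126)/1701 = 126*(1/1701) = 2/27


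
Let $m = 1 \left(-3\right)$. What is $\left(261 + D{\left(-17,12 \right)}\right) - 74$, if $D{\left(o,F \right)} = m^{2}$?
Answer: $196$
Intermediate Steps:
$m = -3$
$D{\left(o,F \right)} = 9$ ($D{\left(o,F \right)} = \left(-3\right)^{2} = 9$)
$\left(261 + D{\left(-17,12 \right)}\right) - 74 = \left(261 + 9\right) - 74 = 270 - 74 = 196$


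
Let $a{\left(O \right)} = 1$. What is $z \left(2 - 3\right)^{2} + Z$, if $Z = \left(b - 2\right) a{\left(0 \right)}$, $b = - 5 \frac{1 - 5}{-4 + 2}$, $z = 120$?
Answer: $108$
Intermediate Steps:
$b = -10$ ($b = - 5 \left(- \frac{4}{-2}\right) = - 5 \left(\left(-4\right) \left(- \frac{1}{2}\right)\right) = \left(-5\right) 2 = -10$)
$Z = -12$ ($Z = \left(-10 - 2\right) 1 = \left(-12\right) 1 = -12$)
$z \left(2 - 3\right)^{2} + Z = 120 \left(2 - 3\right)^{2} - 12 = 120 \left(-1\right)^{2} - 12 = 120 \cdot 1 - 12 = 120 - 12 = 108$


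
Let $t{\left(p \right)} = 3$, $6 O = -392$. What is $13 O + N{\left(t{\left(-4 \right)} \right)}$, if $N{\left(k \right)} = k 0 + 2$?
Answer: $- \frac{2542}{3} \approx -847.33$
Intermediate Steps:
$O = - \frac{196}{3}$ ($O = \frac{1}{6} \left(-392\right) = - \frac{196}{3} \approx -65.333$)
$N{\left(k \right)} = 2$ ($N{\left(k \right)} = 0 + 2 = 2$)
$13 O + N{\left(t{\left(-4 \right)} \right)} = 13 \left(- \frac{196}{3}\right) + 2 = - \frac{2548}{3} + 2 = - \frac{2542}{3}$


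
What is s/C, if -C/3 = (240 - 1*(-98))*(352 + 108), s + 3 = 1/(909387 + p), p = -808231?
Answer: 303467/47183204640 ≈ 6.4317e-6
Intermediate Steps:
s = -303467/101156 (s = -3 + 1/(909387 - 808231) = -3 + 1/101156 = -303467/101156 ≈ -3.0000)
C = -466440 (C = -3*(240 - 1*(-98))*(352 + 108) = -3*(240 + 98)*460 = -1014*460 = -3*155480 = -466440)
s/C = -303467/101156/(-466440) = -303467/101156*(-1/466440) = 303467/47183204640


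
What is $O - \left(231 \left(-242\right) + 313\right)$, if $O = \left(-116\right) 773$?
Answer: $-34079$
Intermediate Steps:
$O = -89668$
$O - \left(231 \left(-242\right) + 313\right) = -89668 - \left(231 \left(-242\right) + 313\right) = -89668 - \left(-55902 + 313\right) = -89668 - -55589 = -89668 + 55589 = -34079$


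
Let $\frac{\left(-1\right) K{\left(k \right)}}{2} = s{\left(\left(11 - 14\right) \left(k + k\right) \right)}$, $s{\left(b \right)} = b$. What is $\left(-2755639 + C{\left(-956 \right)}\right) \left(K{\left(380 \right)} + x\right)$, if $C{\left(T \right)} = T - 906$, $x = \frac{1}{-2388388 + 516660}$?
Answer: $- \frac{23535490749922179}{1871728} \approx -1.2574 \cdot 10^{10}$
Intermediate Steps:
$K{\left(k \right)} = 12 k$ ($K{\left(k \right)} = - 2 \left(11 - 14\right) \left(k + k\right) = - 2 \left(- 3 \cdot 2 k\right) = - 2 \left(- 6 k\right) = 12 k$)
$x = - \frac{1}{1871728}$ ($x = \frac{1}{-1871728} = - \frac{1}{1871728} \approx -5.3427 \cdot 10^{-7}$)
$C{\left(T \right)} = -906 + T$
$\left(-2755639 + C{\left(-956 \right)}\right) \left(K{\left(380 \right)} + x\right) = \left(-2755639 - 1862\right) \left(12 \cdot 380 - \frac{1}{1871728}\right) = \left(-2755639 - 1862\right) \left(4560 - \frac{1}{1871728}\right) = \left(-2757501\right) \frac{8535079679}{1871728} = - \frac{23535490749922179}{1871728}$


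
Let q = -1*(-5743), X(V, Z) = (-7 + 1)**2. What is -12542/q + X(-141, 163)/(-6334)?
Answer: -39823888/18188081 ≈ -2.1896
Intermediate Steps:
X(V, Z) = 36 (X(V, Z) = (-6)**2 = 36)
q = 5743
-12542/q + X(-141, 163)/(-6334) = -12542/5743 + 36/(-6334) = -12542*1/5743 + 36*(-1/6334) = -12542/5743 - 18/3167 = -39823888/18188081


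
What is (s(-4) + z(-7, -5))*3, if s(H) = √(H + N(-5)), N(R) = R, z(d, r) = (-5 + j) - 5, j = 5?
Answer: -15 + 9*I ≈ -15.0 + 9.0*I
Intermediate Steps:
z(d, r) = -5 (z(d, r) = (-5 + 5) - 5 = 0 - 5 = -5)
s(H) = √(-5 + H) (s(H) = √(H - 5) = √(-5 + H))
(s(-4) + z(-7, -5))*3 = (√(-5 - 4) - 5)*3 = (√(-9) - 5)*3 = (3*I - 5)*3 = (-5 + 3*I)*3 = -15 + 9*I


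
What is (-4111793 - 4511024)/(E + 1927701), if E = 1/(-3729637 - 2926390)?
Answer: -57393702768059/12830829903926 ≈ -4.4731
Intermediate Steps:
E = -1/6656027 (E = 1/(-6656027) = -1/6656027 ≈ -1.5024e-7)
(-4111793 - 4511024)/(E + 1927701) = (-4111793 - 4511024)/(-1/6656027 + 1927701) = -8622817/12830829903926/6656027 = -8622817*6656027/12830829903926 = -57393702768059/12830829903926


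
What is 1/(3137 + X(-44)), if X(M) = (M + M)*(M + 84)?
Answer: -1/383 ≈ -0.0026110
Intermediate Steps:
X(M) = 2*M*(84 + M) (X(M) = (2*M)*(84 + M) = 2*M*(84 + M))
1/(3137 + X(-44)) = 1/(3137 + 2*(-44)*(84 - 44)) = 1/(3137 + 2*(-44)*40) = 1/(3137 - 3520) = 1/(-383) = -1/383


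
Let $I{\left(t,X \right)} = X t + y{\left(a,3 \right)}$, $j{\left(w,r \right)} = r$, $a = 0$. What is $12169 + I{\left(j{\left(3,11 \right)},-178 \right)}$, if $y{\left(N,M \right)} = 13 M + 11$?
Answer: $10261$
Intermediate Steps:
$y{\left(N,M \right)} = 11 + 13 M$
$I{\left(t,X \right)} = 50 + X t$ ($I{\left(t,X \right)} = X t + \left(11 + 13 \cdot 3\right) = X t + \left(11 + 39\right) = X t + 50 = 50 + X t$)
$12169 + I{\left(j{\left(3,11 \right)},-178 \right)} = 12169 + \left(50 - 1958\right) = 12169 - 1908 = 10261$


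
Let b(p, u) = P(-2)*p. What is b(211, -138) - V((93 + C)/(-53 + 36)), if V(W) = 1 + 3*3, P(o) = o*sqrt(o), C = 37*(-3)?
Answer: -10 - 422*I*sqrt(2) ≈ -10.0 - 596.8*I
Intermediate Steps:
C = -111
P(o) = o**(3/2)
V(W) = 10 (V(W) = 1 + 9 = 10)
b(p, u) = -2*I*p*sqrt(2) (b(p, u) = (-2)**(3/2)*p = (-2*I*sqrt(2))*p = -2*I*p*sqrt(2))
b(211, -138) - V((93 + C)/(-53 + 36)) = -2*I*211*sqrt(2) - 1*10 = -422*I*sqrt(2) - 10 = -10 - 422*I*sqrt(2)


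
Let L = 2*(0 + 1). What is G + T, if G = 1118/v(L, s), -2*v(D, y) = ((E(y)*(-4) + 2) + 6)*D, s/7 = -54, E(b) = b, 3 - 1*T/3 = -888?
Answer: 2030921/760 ≈ 2672.3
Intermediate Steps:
T = 2673 (T = 9 - 3*(-888) = 9 + 2664 = 2673)
L = 2 (L = 2*1 = 2)
s = -378 (s = 7*(-54) = -378)
v(D, y) = -D*(8 - 4*y)/2 (v(D, y) = -((y*(-4) + 2) + 6)*D/2 = -((-4*y + 2) + 6)*D/2 = -((2 - 4*y) + 6)*D/2 = -(8 - 4*y)*D/2 = -D*(8 - 4*y)/2)
G = -559/760 (G = 1118/((2*2*(-2 - 378))) = 1118/((2*2*(-380))) = 1118/(-1520) = 1118*(-1/1520) = -559/760 ≈ -0.73553)
G + T = -559/760 + 2673 = 2030921/760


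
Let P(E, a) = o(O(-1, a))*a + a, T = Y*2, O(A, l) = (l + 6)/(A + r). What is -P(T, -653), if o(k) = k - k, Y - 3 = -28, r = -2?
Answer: 653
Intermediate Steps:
Y = -25 (Y = 3 - 28 = -25)
O(A, l) = (6 + l)/(-2 + A) (O(A, l) = (l + 6)/(A - 2) = (6 + l)/(-2 + A))
o(k) = 0
T = -50 (T = -25*2 = -50)
P(E, a) = a (P(E, a) = 0*a + a = 0 + a = a)
-P(T, -653) = -1*(-653) = 653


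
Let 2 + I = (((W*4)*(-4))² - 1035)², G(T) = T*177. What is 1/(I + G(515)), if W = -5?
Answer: 1/28874378 ≈ 3.4633e-8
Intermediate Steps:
G(T) = 177*T
I = 28783223 (I = -2 + ((-5*4*(-4))² - 1035)² = -2 + ((-20*(-4))² - 1035)² = -2 + (80² - 1035)² = -2 + (6400 - 1035)² = -2 + 5365² = -2 + 28783225 = 28783223)
1/(I + G(515)) = 1/(28783223 + 177*515) = 1/(28783223 + 91155) = 1/28874378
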